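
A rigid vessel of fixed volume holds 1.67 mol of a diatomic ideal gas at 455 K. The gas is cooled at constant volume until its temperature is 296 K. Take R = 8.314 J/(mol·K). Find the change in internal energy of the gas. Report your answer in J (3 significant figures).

ΔU ≈ -5520 J

Constant volume ⇒ W = 0, so Q = ΔU = nCᵥΔT with Cᵥ = 5R/2 = 20.79 J/(mol·K).
ΔU = (1.67)(20.79)(296 − 455) = -5519 J.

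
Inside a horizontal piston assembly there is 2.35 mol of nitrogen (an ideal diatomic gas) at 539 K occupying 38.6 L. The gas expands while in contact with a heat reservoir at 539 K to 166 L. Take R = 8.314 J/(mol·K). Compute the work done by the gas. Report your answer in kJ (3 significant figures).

Isothermal: W = nRT ln(V₂/V₁).
W = (2.35)(8.314)(539) × ln(166/38.6)
  = 10531 × 1.459
W_by_gas = 15362 J.

W ≈ 15.4 kJ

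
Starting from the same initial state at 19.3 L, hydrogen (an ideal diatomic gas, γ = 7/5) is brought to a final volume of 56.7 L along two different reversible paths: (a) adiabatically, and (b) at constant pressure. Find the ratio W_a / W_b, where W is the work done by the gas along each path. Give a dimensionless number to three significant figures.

Path (a) adiabatic: W = P₁V₁(1 − (V₁/V₂)^(γ−1))/(γ−1) → W_a/(P₁V₁) = 0.8755.
Path (b) isobaric: W = P₁(V₂ − V₁) → W_b/(P₁V₁) = 1.938.
W_a / W_b = 0.8755 / 1.938 = 0.4518.

W_a / W_b ≈ 0.452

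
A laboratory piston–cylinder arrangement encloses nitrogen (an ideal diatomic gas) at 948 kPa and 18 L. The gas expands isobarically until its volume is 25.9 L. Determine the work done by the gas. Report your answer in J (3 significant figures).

W ≈ 7490 J

Isobaric: W = P ΔV.
W = (948 kPa)(25.9 − 18 L) = (948)(7.9) = 7489 J.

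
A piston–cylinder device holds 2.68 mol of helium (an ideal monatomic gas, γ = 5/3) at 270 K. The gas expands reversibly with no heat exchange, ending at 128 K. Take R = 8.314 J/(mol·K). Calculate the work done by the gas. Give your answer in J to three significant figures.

W ≈ 4750 J

Adiabatic ⇒ Q = 0, so W_by = −ΔU = nCᵥ(T₁ − T₂).
Cᵥ = 3R/2 = 12.47 J/(mol·K).
W = (2.68)(12.47)(270 − 128) = 4746 J.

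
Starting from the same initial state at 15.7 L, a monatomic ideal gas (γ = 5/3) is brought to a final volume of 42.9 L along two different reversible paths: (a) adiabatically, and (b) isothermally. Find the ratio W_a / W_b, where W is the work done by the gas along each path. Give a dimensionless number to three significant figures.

Path (a) adiabatic: W = P₁V₁(1 − (V₁/V₂)^(γ−1))/(γ−1) → W_a/(P₁V₁) = 0.7325.
Path (b) isothermal: W = P₁V₁ ln(V₂/V₁) → W_b/(P₁V₁) = 1.005.
W_a / W_b = 0.7325 / 1.005 = 0.7287.

W_a / W_b ≈ 0.729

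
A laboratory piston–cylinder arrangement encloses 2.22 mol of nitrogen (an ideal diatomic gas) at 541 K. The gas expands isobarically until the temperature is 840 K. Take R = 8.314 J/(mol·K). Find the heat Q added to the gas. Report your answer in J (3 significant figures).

Q ≈ 19300 J

Isobaric: W = nRΔT = (2.22)(8.314)(299) = 5519 J.
ΔU = nCᵥΔT with Cᵥ = 5R/2: ΔU = (2.22)(20.79)(299) = 13797 J.
Q = ΔU + W = 13797 + 5519 = 19315 J.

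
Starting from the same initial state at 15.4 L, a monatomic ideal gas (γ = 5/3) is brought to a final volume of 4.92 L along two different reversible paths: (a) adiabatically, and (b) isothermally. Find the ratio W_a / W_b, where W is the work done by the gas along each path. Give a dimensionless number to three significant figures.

Path (a) adiabatic: W = P₁V₁(1 − (V₁/V₂)^(γ−1))/(γ−1) → W_a/(P₁V₁) = -1.71.
Path (b) isothermal: W = P₁V₁ ln(V₂/V₁) → W_b/(P₁V₁) = -1.141.
W_a / W_b = -1.71 / -1.141 = 1.498.

W_a / W_b ≈ 1.50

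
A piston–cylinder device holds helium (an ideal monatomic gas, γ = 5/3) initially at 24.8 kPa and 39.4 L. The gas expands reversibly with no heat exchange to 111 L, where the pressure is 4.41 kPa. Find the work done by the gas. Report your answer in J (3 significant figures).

Adiabatic: W = (P₁V₁ − P₂V₂)/(γ − 1) with γ = 5/3.
P₁V₁ = 977.1 J, P₂V₂ = 489.5 J.
W = (977.1 − 489.5) / 0.6667 = 731.4 J.

W ≈ 731 J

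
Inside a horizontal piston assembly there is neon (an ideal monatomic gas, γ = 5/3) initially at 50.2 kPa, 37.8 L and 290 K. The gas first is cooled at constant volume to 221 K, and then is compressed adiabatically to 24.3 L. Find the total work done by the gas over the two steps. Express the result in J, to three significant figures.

Step 1 (isochoric): W = 0 (constant volume).
After step 1: P = 38.26 kPa (V unchanged).
Step 2 (adiabatic): W = (P₁V₁ − P₂V₂)/(γ−1) = (1446 − 1941)/0.667 = -743 J.
W_total = 0 − 743 = -743 J.

W_total ≈ -743 J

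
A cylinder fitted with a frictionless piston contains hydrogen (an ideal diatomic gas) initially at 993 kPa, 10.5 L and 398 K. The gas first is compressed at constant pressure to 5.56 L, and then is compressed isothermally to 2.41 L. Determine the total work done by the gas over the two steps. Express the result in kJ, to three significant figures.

Step 1 (isobaric): W = PΔV = (993 kPa)(5.56 − 10.5 L) = -4905 J.
After step 1: P = 993 kPa, V = 5.56 L, T = 210.8 K.
Step 2 (isothermal): W = P₁V₁ ln(V₂/V₁) = (5521) ln(2.41/5.56) = -4615 J.
W_total = -4905 − 4615 = -9521 J.

W_total ≈ -9.52 kJ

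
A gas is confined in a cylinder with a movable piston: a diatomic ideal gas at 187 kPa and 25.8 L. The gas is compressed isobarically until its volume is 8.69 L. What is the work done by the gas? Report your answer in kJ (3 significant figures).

W ≈ -3.20 kJ

Isobaric: W = P ΔV.
W = (187 kPa)(8.69 − 25.8 L) = (187)(-17.11) = -3200 J.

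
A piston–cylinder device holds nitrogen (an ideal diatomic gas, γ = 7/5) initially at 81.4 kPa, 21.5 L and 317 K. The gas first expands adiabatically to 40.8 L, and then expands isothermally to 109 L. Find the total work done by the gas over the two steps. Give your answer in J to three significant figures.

W_total ≈ 2320 J

Step 1 (adiabatic): W = (P₁V₁ − P₂V₂)/(γ−1) = (1750 − 1354)/0.4 = 989 J.
After step 1: P = 33.2 kPa, V = 40.8 L, T = 245.3 K.
Step 2 (isothermal): W = P₁V₁ ln(V₂/V₁) = (1354) ln(109/40.8) = 1331 J.
W_total = 989 + 1331 = 2320 J.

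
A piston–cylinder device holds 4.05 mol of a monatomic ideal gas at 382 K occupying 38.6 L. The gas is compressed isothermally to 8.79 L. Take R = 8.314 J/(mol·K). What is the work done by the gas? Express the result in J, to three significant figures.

W ≈ -19000 J

Isothermal: W = nRT ln(V₂/V₁).
W = (4.05)(8.314)(382) × ln(8.79/38.6)
  = 12863 × -1.48
W_by_gas = -19032 J.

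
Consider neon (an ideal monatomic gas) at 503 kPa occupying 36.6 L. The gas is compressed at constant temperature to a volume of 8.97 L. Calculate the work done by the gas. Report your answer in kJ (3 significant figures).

W ≈ -25.9 kJ

Isothermal: W = nRT ln(V₂/V₁) = P₁V₁ ln(V₂/V₁).
P₁V₁ = (503 kPa)(36.6 L) = 18410 J.
W = 18410 × ln(8.97/36.6) = 18410 × -1.406
W_by_gas = -25887 J.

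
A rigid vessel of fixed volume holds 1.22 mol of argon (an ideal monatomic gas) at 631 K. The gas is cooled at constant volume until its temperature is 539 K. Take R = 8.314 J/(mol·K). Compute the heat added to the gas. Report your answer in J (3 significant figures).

Q ≈ -1400 J

Constant volume ⇒ W = 0, so Q = ΔU = nCᵥΔT with Cᵥ = 3R/2 = 12.47 J/(mol·K).
ΔU = (1.22)(12.47)(539 − 631) = -1400 J.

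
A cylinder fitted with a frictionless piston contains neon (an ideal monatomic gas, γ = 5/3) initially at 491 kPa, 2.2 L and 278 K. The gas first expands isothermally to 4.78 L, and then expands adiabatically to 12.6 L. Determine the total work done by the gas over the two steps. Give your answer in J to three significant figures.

Step 1 (isothermal): W = P₁V₁ ln(V₂/V₁) = (1080) ln(4.78/2.2) = 838.2 J.
After step 1: P = 226 kPa, V = 4.78 L, T = 278 K.
Step 2 (adiabatic): W = (P₁V₁ − P₂V₂)/(γ−1) = (1080 − 566.1)/0.667 = 771.2 J.
W_total = 838.2 + 771.2 = 1609 J.

W_total ≈ 1610 J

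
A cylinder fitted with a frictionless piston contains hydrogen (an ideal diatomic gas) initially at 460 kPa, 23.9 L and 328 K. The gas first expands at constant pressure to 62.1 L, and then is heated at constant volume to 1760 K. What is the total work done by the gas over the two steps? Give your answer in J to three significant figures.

Step 1 (isobaric): W = PΔV = (460 kPa)(62.1 − 23.9 L) = 17572 J.
Step 2 (isochoric): W = 0 (constant volume).
W_total = 17572 + 0 = 17572 J.

W_total ≈ 17600 J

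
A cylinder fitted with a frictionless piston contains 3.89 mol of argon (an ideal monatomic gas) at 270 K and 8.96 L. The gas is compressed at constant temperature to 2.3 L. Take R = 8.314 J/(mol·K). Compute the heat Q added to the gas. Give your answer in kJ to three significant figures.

Q ≈ -11.9 kJ

Isothermal ⇒ ΔU = 0, so Q = W = nRT ln(V₂/V₁).
Q = (3.89)(8.314)(270) ln(2.3/8.96) = 8732 × -1.36 = -11875 J.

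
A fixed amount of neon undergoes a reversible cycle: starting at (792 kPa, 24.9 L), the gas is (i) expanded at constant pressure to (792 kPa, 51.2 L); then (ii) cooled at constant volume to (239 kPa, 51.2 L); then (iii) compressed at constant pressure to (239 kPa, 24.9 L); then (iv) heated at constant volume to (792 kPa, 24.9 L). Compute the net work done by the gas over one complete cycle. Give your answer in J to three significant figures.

W_net ≈ 14500 J

Constant-volume legs do no work.
W(i) = (792)(51.2 − 24.9) = 20830 J; W(iii) = (239)(24.9 − 51.2) = -6286 J.
W_net = 20830 − 6286 = 14544 J (the clockwise enclosed area).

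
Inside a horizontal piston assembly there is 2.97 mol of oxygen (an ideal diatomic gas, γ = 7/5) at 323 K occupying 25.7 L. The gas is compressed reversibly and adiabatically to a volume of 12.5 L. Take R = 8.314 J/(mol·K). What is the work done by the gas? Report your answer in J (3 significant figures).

W ≈ -6660 J

Adiabatic: TV^(γ−1) = const with γ = 7/5.
T₂ = T₁ (V₁/V₂)^(γ−1) = 323 × (25.7/12.5)^0.4 = 323 × 1.334 = 430.9 K.
W_by = nCᵥ(T₁ − T₂) = (2.97)(20.79)(323 − 430.9) = -6663 J.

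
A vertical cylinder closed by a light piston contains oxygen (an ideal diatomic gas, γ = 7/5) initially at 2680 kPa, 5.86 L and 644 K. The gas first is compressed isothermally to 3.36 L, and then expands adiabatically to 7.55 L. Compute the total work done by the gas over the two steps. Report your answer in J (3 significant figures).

W_total ≈ 2130 J

Step 1 (isothermal): W = P₁V₁ ln(V₂/V₁) = (15705) ln(3.36/5.86) = -8735 J.
After step 1: P = 4674 kPa, V = 3.36 L, T = 644 K.
Step 2 (adiabatic): W = (P₁V₁ − P₂V₂)/(γ−1) = (15705 − 11360)/0.4 = 10861 J.
W_total = -8735 + 10861 = 2126 J.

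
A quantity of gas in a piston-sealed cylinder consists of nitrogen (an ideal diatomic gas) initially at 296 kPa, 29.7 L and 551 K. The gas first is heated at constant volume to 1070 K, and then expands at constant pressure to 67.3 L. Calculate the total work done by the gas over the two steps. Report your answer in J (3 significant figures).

Step 1 (isochoric): W = 0 (constant volume).
After step 1: P = 574.8 kPa (V unchanged).
Step 2 (isobaric): W = PΔV = (574.8 kPa)(67.3 − 29.7 L) = 21613 J.
W_total = 0 + 21613 = 21613 J.

W_total ≈ 21600 J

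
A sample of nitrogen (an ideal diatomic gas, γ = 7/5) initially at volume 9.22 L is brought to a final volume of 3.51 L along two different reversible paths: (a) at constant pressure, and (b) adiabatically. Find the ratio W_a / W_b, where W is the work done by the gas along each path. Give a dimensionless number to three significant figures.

W_a / W_b ≈ 0.525

Path (a) isobaric: W = P₁(V₂ − V₁) → W_a/(P₁V₁) = -0.6193.
Path (b) adiabatic: W = P₁V₁(1 − (V₁/V₂)^(γ−1))/(γ−1) → W_b/(P₁V₁) = -1.179.
W_a / W_b = -0.6193 / -1.179 = 0.5254.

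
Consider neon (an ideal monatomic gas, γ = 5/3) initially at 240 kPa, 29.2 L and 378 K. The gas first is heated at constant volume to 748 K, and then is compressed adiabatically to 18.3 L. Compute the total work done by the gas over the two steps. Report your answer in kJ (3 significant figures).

Step 1 (isochoric): W = 0 (constant volume).
After step 1: P = 474.9 kPa (V unchanged).
Step 2 (adiabatic): W = (P₁V₁ − P₂V₂)/(γ−1) = (13868 − 18936)/0.667 = -7603 J.
W_total = 0 − 7603 = -7603 J.

W_total ≈ -7.60 kJ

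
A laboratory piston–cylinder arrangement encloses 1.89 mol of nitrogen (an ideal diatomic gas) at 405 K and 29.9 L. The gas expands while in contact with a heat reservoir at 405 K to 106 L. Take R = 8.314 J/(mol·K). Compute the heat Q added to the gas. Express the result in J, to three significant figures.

Isothermal ⇒ ΔU = 0, so Q = W = nRT ln(V₂/V₁).
Q = (1.89)(8.314)(405) ln(106/29.9) = 6364 × 1.266 = 8054 J.

Q ≈ 8050 J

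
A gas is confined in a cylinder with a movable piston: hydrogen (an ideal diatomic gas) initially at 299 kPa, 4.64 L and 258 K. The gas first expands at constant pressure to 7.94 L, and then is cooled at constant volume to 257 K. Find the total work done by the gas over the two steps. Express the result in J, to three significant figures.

W_total ≈ 987 J

Step 1 (isobaric): W = PΔV = (299 kPa)(7.94 − 4.64 L) = 986.7 J.
Step 2 (isochoric): W = 0 (constant volume).
W_total = 986.7 + 0 = 986.7 J.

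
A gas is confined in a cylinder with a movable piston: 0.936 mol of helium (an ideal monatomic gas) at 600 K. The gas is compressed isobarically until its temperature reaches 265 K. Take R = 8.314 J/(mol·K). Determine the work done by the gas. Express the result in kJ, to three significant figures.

Isobaric: W = P ΔV = nR ΔT.
W = (0.936)(8.314)(265 − 600) = -2607 J.

W ≈ -2.61 kJ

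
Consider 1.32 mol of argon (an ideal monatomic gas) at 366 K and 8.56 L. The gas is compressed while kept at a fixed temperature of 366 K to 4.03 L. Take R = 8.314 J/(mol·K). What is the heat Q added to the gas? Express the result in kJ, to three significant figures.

Q ≈ -3.03 kJ

Isothermal ⇒ ΔU = 0, so Q = W = nRT ln(V₂/V₁).
Q = (1.32)(8.314)(366) ln(4.03/8.56) = 4017 × -0.7533 = -3026 J.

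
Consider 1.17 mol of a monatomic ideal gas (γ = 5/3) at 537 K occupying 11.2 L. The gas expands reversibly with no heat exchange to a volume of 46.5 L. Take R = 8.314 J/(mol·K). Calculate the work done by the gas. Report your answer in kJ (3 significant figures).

Adiabatic: TV^(γ−1) = const with γ = 5/3.
T₂ = T₁ (V₁/V₂)^(γ−1) = 537 × (11.2/46.5)^0.667 = 537 × 0.3871 = 207.9 K.
W_by = nCᵥ(T₁ − T₂) = (1.17)(12.47)(537 − 207.9) = 4802 J.

W ≈ 4.80 kJ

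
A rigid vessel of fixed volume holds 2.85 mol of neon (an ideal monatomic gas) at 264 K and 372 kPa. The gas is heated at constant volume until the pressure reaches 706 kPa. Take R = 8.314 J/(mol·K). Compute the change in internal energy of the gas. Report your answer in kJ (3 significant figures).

Constant volume ⇒ W = 0, so Q = ΔU = nCᵥΔT with Cᵥ = 3R/2 = 12.47 J/(mol·K).
At constant V, T₂/T₁ = P₂/P₁ ⇒ ΔT = T₁(P₂/P₁ − 1) = 264·(706/372 − 1) = 237 K.
ΔU = (2.85)(12.47)(237) = 8425 J.

ΔU ≈ 8.42 kJ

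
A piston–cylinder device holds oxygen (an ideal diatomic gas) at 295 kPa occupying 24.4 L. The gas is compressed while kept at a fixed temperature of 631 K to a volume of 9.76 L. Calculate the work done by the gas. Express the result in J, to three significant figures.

Isothermal: W = nRT ln(V₂/V₁) = P₁V₁ ln(V₂/V₁).
P₁V₁ = (295 kPa)(24.4 L) = 7198 J.
W = 7198 × ln(9.76/24.4) = 7198 × -0.9163
W_by_gas = -6595 J.

W ≈ -6600 J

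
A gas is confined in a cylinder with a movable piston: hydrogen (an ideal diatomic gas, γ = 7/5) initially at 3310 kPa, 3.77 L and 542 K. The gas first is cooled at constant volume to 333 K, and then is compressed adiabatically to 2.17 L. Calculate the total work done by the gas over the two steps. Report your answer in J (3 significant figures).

Step 1 (isochoric): W = 0 (constant volume).
After step 1: P = 2034 kPa (V unchanged).
Step 2 (adiabatic): W = (P₁V₁ − P₂V₂)/(γ−1) = (7667 − 9562)/0.4 = -4739 J.
W_total = 0 − 4739 = -4739 J.

W_total ≈ -4740 J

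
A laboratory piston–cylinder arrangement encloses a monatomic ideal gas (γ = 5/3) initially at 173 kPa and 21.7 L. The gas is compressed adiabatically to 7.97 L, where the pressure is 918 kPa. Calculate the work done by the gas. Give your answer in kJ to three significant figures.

W ≈ -5.34 kJ

Adiabatic: W = (P₁V₁ − P₂V₂)/(γ − 1) with γ = 5/3.
P₁V₁ = 3754 J, P₂V₂ = 7316 J.
W = (3754 − 7316) / 0.6667 = -5344 J.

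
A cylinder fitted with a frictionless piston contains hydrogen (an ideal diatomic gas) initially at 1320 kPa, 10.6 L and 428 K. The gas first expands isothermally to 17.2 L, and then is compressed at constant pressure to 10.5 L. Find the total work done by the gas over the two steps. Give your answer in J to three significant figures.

Step 1 (isothermal): W = P₁V₁ ln(V₂/V₁) = (13992) ln(17.2/10.6) = 6773 J.
After step 1: P = 813.5 kPa, V = 17.2 L, T = 428 K.
Step 2 (isobaric): W = PΔV = (813.5 kPa)(10.5 − 17.2 L) = -5450 J.
W_total = 6773 − 5450 = 1323 J.

W_total ≈ 1320 J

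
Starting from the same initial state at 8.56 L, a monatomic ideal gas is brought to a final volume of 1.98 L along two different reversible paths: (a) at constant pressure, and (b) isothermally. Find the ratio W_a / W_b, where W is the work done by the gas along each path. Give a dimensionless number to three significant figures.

W_a / W_b ≈ 0.525

Path (a) isobaric: W = P₁(V₂ − V₁) → W_a/(P₁V₁) = -0.7687.
Path (b) isothermal: W = P₁V₁ ln(V₂/V₁) → W_b/(P₁V₁) = -1.464.
W_a / W_b = -0.7687 / -1.464 = 0.5251.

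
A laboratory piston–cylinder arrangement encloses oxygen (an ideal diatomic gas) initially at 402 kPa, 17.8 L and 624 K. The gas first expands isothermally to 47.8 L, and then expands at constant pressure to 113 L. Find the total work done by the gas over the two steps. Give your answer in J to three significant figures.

W_total ≈ 16800 J

Step 1 (isothermal): W = P₁V₁ ln(V₂/V₁) = (7156) ln(47.8/17.8) = 7068 J.
After step 1: P = 149.7 kPa, V = 47.8 L, T = 624 K.
Step 2 (isobaric): W = PΔV = (149.7 kPa)(113 − 47.8 L) = 9760 J.
W_total = 7068 + 9760 = 16829 J.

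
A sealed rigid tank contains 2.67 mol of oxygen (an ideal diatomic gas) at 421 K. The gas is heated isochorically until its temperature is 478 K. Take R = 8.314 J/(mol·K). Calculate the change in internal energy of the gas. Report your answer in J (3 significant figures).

ΔU ≈ 3160 J

Constant volume ⇒ W = 0, so Q = ΔU = nCᵥΔT with Cᵥ = 5R/2 = 20.79 J/(mol·K).
ΔU = (2.67)(20.79)(478 − 421) = 3163 J.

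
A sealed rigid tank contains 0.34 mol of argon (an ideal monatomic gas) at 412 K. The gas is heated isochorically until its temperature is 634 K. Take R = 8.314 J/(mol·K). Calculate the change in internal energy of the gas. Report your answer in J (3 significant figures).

ΔU ≈ 941 J

Constant volume ⇒ W = 0, so Q = ΔU = nCᵥΔT with Cᵥ = 3R/2 = 12.47 J/(mol·K).
ΔU = (0.34)(12.47)(634 − 412) = 941.3 J.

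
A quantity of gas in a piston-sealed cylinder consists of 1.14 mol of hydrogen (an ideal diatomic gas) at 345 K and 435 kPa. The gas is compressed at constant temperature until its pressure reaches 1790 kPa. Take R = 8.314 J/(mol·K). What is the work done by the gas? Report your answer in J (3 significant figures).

W ≈ -4630 J

Isothermal process: W = nRT ln(V₂/V₁) = nRT ln(P₁/P₂).
W = (1.14)(8.314)(345) × ln(435/1790)
  = 3270 × ln(0.243) = 3270 × -1.415
W_by_gas = -4626 J.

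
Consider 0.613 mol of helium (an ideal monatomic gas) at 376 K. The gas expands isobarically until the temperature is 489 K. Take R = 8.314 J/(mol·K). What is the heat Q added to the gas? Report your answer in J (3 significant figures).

Isobaric: W = nRΔT = (0.613)(8.314)(113) = 575.9 J.
ΔU = nCᵥΔT with Cᵥ = 3R/2: ΔU = (0.613)(12.47)(113) = 863.9 J.
Q = ΔU + W = 863.9 + 575.9 = 1440 J.

Q ≈ 1440 J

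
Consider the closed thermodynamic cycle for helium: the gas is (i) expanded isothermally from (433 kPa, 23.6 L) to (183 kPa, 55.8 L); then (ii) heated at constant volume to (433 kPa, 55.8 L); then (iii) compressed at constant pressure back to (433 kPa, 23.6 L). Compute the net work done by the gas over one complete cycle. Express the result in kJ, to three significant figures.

W_net ≈ -5.15 kJ

Leg (i): W = PᵢVᵢ ln(V_f/Vᵢ) = (10219) ln(55.8/23.6) = 8794 J.
Leg (ii): W = 0.
Leg (iii): W = PΔV = (433)(23.6 − 55.8) = -13943 J.
W_net = 8794 − 13943 = -5149 J.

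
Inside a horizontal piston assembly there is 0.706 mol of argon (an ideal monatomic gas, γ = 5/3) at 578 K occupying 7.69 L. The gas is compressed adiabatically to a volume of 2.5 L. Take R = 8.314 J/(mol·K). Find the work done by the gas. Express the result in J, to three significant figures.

W ≈ -5670 J

Adiabatic: TV^(γ−1) = const with γ = 5/3.
T₂ = T₁ (V₁/V₂)^(γ−1) = 578 × (7.69/2.5)^0.667 = 578 × 2.115 = 1223 K.
W_by = nCᵥ(T₁ − T₂) = (0.706)(12.47)(578 − 1223) = -5675 J.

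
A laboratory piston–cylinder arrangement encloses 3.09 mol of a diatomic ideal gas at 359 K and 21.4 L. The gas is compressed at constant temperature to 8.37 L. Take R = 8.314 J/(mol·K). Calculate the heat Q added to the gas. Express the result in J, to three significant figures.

Isothermal ⇒ ΔU = 0, so Q = W = nRT ln(V₂/V₁).
Q = (3.09)(8.314)(359) ln(8.37/21.4) = 9223 × -0.9387 = -8658 J.

Q ≈ -8660 J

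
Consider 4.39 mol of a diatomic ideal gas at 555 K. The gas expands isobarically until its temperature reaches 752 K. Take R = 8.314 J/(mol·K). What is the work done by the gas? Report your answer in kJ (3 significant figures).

Isobaric: W = P ΔV = nR ΔT.
W = (4.39)(8.314)(752 − 555) = 7190 J.

W ≈ 7.19 kJ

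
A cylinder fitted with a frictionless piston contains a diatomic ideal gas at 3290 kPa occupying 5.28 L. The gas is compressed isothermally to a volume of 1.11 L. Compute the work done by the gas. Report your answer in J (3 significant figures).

W ≈ -27100 J

Isothermal: W = nRT ln(V₂/V₁) = P₁V₁ ln(V₂/V₁).
P₁V₁ = (3290 kPa)(5.28 L) = 17371 J.
W = 17371 × ln(1.11/5.28) = 17371 × -1.56
W_by_gas = -27092 J.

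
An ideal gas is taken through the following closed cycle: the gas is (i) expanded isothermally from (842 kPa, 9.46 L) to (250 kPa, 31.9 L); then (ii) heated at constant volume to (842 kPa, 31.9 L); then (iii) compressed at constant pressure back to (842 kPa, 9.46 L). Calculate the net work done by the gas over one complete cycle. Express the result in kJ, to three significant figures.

W_net ≈ -9.21 kJ

Leg (i): W = PᵢVᵢ ln(V_f/Vᵢ) = (7965) ln(31.9/9.46) = 9682 J.
Leg (ii): W = 0.
Leg (iii): W = PΔV = (842)(9.46 − 31.9) = -18894 J.
W_net = 9682 − 18894 = -9212 J.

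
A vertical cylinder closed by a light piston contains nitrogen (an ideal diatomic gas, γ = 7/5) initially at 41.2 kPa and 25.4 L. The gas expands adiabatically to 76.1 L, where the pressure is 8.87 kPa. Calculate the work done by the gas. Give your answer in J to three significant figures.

Adiabatic: W = (P₁V₁ − P₂V₂)/(γ − 1) with γ = 7/5.
P₁V₁ = 1046 J, P₂V₂ = 675 J.
W = (1046 − 675) / 0.4 = 928.7 J.

W ≈ 929 J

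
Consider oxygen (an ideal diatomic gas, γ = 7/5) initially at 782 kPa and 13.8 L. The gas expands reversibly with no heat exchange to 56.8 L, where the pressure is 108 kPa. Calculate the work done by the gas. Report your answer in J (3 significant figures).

Adiabatic: W = (P₁V₁ − P₂V₂)/(γ − 1) with γ = 7/5.
P₁V₁ = 10792 J, P₂V₂ = 6134 J.
W = (10792 − 6134) / 0.4 = 11643 J.

W ≈ 11600 J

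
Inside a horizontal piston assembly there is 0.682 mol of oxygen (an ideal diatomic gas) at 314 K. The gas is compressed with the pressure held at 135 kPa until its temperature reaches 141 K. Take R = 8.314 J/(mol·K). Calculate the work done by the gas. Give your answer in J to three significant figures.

Isobaric: W = P ΔV = nR ΔT.
W = (0.682)(8.314)(141 − 314) = -980.9 J.

W ≈ -981 J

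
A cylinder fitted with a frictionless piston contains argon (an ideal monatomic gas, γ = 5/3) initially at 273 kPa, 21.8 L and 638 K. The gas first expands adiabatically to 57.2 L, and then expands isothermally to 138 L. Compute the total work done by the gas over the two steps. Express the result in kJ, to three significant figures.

W_total ≈ 6.99 kJ

Step 1 (adiabatic): W = (P₁V₁ − P₂V₂)/(γ−1) = (5951 − 3128)/0.667 = 4234 J.
After step 1: P = 54.69 kPa, V = 57.2 L, T = 335.4 K.
Step 2 (isothermal): W = P₁V₁ ln(V₂/V₁) = (3128) ln(138/57.2) = 2755 J.
W_total = 4234 + 2755 = 6990 J.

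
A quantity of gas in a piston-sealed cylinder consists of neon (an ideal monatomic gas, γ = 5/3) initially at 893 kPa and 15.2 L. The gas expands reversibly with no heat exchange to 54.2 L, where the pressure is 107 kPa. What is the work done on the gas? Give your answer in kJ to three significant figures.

W ≈ -11.7 kJ

Adiabatic: W = (P₁V₁ − P₂V₂)/(γ − 1) with γ = 5/3.
P₁V₁ = 13574 J, P₂V₂ = 5799 J.
W = (13574 − 5799) / 0.6667 = 11661 J.
Work on gas = −W_by = -11661 J.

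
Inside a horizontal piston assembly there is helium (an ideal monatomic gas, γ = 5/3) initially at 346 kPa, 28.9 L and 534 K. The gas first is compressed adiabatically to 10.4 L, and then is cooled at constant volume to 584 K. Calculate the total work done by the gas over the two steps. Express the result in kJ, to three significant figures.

Step 1 (adiabatic): W = (P₁V₁ − P₂V₂)/(γ−1) = (9999 − 19764)/0.667 = -14647 J.
Step 2 (isochoric): W = 0 (constant volume).
W_total = -14647 + 0 = -14647 J.

W_total ≈ -14.6 kJ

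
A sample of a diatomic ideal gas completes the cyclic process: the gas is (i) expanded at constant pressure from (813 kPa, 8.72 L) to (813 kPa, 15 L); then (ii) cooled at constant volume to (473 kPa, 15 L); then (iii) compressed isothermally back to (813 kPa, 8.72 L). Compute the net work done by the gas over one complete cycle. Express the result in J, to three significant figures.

Leg (i): W = PΔV = (813)(15 − 8.72) = 5106 J.
Leg (ii): W = 0.
Leg (iii): W = PᵢVᵢ ln(V_f/Vᵢ) = (7095) ln(8.72/15) = -3849 J.
W_net = 5106 − 3849 = 1257 J.

W_net ≈ 1260 J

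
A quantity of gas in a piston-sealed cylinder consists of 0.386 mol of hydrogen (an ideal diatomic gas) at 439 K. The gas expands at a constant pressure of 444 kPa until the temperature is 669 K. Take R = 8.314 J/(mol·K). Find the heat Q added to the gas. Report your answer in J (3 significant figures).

Q ≈ 2580 J

Isobaric: W = nRΔT = (0.386)(8.314)(230) = 738.1 J.
ΔU = nCᵥΔT with Cᵥ = 5R/2: ΔU = (0.386)(20.79)(230) = 1845 J.
Q = ΔU + W = 1845 + 738.1 = 2583 J.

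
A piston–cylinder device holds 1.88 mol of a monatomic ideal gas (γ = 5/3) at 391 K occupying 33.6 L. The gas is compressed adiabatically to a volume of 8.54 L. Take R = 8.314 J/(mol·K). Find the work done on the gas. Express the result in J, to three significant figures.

Adiabatic: TV^(γ−1) = const with γ = 5/3.
T₂ = T₁ (V₁/V₂)^(γ−1) = 391 × (33.6/8.54)^0.667 = 391 × 2.492 = 974.5 K.
W_by = nCᵥ(T₁ − T₂) = (1.88)(12.47)(391 − 974.5) = -13680 J.
Work on gas = −W_by = 13680 J.

W ≈ 13700 J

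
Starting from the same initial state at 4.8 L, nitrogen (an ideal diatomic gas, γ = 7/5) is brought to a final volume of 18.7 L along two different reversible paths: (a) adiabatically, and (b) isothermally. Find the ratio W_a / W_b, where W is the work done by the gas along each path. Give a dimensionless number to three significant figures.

W_a / W_b ≈ 0.771

Path (a) adiabatic: W = P₁V₁(1 − (V₁/V₂)^(γ−1))/(γ−1) → W_a/(P₁V₁) = 1.049.
Path (b) isothermal: W = P₁V₁ ln(V₂/V₁) → W_b/(P₁V₁) = 1.36.
W_a / W_b = 1.049 / 1.36 = 0.7713.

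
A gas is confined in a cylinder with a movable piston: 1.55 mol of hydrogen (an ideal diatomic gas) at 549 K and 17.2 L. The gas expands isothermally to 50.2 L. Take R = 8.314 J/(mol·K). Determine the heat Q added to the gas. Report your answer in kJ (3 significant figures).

Isothermal ⇒ ΔU = 0, so Q = W = nRT ln(V₂/V₁).
Q = (1.55)(8.314)(549) ln(50.2/17.2) = 7075 × 1.071 = 7578 J.

Q ≈ 7.58 kJ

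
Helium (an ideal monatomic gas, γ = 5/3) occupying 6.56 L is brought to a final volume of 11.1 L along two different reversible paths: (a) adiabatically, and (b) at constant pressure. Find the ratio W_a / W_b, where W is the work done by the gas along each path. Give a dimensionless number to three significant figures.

Path (a) adiabatic: W = P₁V₁(1 − (V₁/V₂)^(γ−1))/(γ−1) → W_a/(P₁V₁) = 0.4436.
Path (b) isobaric: W = P₁(V₂ − V₁) → W_b/(P₁V₁) = 0.6921.
W_a / W_b = 0.4436 / 0.6921 = 0.641.

W_a / W_b ≈ 0.641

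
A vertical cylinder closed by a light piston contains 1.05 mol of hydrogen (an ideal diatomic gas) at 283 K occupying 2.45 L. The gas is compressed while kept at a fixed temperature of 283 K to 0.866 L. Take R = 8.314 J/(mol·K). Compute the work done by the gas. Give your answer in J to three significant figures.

Isothermal: W = nRT ln(V₂/V₁).
W = (1.05)(8.314)(283) × ln(0.866/2.45)
  = 2471 × -1.04
W_by_gas = -2569 J.

W ≈ -2570 J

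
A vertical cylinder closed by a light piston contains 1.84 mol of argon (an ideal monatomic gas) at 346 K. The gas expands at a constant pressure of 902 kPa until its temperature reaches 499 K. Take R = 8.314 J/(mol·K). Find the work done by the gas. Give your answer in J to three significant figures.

W ≈ 2340 J

Isobaric: W = P ΔV = nR ΔT.
W = (1.84)(8.314)(499 − 346) = 2341 J.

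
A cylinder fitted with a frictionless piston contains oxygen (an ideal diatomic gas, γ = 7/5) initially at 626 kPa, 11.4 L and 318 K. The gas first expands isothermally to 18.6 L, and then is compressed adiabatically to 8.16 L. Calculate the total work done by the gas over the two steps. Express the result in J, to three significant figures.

Step 1 (isothermal): W = P₁V₁ ln(V₂/V₁) = (7136) ln(18.6/11.4) = 3494 J.
After step 1: P = 383.7 kPa, V = 18.6 L, T = 318 K.
Step 2 (adiabatic): W = (P₁V₁ − P₂V₂)/(γ−1) = (7136 − 9922)/0.4 = -6965 J.
W_total = 3494 − 6965 = -3471 J.

W_total ≈ -3470 J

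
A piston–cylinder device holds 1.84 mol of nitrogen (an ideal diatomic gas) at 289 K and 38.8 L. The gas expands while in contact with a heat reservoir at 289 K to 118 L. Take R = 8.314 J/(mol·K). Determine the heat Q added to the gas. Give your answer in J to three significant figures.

Isothermal ⇒ ΔU = 0, so Q = W = nRT ln(V₂/V₁).
Q = (1.84)(8.314)(289) ln(118/38.8) = 4421 × 1.112 = 4917 J.

Q ≈ 4920 J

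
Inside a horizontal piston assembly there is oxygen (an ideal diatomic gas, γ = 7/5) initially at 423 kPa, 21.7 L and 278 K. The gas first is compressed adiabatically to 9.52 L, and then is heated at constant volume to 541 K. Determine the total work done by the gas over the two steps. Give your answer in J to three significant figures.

W_total ≈ -8960 J

Step 1 (adiabatic): W = (P₁V₁ − P₂V₂)/(γ−1) = (9179 − 12762)/0.4 = -8958 J.
Step 2 (isochoric): W = 0 (constant volume).
W_total = -8958 + 0 = -8958 J.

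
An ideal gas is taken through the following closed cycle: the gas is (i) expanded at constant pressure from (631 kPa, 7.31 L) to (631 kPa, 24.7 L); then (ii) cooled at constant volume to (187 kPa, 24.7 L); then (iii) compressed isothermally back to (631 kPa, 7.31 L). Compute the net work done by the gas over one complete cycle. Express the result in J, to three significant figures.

Leg (i): W = PΔV = (631)(24.7 − 7.31) = 10973 J.
Leg (ii): W = 0.
Leg (iii): W = PᵢVᵢ ln(V_f/Vᵢ) = (4619) ln(7.31/24.7) = -5624 J.
W_net = 10973 − 5624 = 5349 J.

W_net ≈ 5350 J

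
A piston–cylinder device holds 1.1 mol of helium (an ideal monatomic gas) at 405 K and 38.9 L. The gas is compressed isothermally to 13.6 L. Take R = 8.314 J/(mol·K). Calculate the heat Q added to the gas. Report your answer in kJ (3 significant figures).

Q ≈ -3.89 kJ

Isothermal ⇒ ΔU = 0, so Q = W = nRT ln(V₂/V₁).
Q = (1.1)(8.314)(405) ln(13.6/38.9) = 3704 × -1.051 = -3893 J.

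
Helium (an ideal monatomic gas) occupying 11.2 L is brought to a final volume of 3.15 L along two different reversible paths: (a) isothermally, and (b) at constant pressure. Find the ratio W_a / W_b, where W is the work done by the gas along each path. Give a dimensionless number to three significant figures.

Path (a) isothermal: W = P₁V₁ ln(V₂/V₁) → W_a/(P₁V₁) = -1.269.
Path (b) isobaric: W = P₁(V₂ − V₁) → W_b/(P₁V₁) = -0.7188.
W_a / W_b = -1.269 / -0.7188 = 1.765.

W_a / W_b ≈ 1.76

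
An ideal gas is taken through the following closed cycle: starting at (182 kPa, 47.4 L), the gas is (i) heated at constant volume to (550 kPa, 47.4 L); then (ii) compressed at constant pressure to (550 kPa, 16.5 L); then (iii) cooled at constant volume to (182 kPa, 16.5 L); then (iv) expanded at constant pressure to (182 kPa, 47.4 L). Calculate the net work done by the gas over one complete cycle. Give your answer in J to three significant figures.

Constant-volume legs do no work.
W(ii) = (550)(16.5 − 47.4) = -16995 J; W(iv) = (182)(47.4 − 16.5) = 5624 J.
W_net = -16995 + 5624 = -11371 J (the counter-clockwise enclosed area).

W_net ≈ -11400 J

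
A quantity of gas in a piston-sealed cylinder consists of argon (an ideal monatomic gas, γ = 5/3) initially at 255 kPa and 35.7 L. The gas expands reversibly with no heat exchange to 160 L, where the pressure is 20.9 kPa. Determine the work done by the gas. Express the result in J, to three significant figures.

W ≈ 8640 J

Adiabatic: W = (P₁V₁ − P₂V₂)/(γ − 1) with γ = 5/3.
P₁V₁ = 9104 J, P₂V₂ = 3344 J.
W = (9104 − 3344) / 0.6667 = 8639 J.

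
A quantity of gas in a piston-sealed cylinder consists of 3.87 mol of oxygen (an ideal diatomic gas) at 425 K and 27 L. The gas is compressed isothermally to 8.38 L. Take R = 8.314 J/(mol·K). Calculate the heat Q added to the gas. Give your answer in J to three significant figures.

Isothermal ⇒ ΔU = 0, so Q = W = nRT ln(V₂/V₁).
Q = (3.87)(8.314)(425) ln(8.38/27) = 13674 × -1.17 = -15999 J.

Q ≈ -16000 J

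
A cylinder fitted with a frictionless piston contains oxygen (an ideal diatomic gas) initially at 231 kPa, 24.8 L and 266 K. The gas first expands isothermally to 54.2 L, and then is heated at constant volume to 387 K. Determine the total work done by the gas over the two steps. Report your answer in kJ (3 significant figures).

W_total ≈ 4.48 kJ

Step 1 (isothermal): W = P₁V₁ ln(V₂/V₁) = (5729) ln(54.2/24.8) = 4479 J.
Step 2 (isochoric): W = 0 (constant volume).
W_total = 4479 + 0 = 4479 J.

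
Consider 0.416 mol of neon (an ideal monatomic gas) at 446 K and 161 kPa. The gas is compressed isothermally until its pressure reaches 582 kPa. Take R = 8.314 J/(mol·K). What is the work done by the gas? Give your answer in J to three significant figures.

Isothermal process: W = nRT ln(V₂/V₁) = nRT ln(P₁/P₂).
W = (0.416)(8.314)(446) × ln(161/582)
  = 1543 × ln(0.2766) = 1543 × -1.285
W_by_gas = -1982 J.

W ≈ -1980 J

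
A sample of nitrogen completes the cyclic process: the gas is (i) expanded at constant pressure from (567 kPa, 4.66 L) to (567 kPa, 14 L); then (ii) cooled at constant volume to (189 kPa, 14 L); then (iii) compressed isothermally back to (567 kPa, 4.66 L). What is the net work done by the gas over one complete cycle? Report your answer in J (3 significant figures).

W_net ≈ 2390 J

Leg (i): W = PΔV = (567)(14 − 4.66) = 5296 J.
Leg (ii): W = 0.
Leg (iii): W = PᵢVᵢ ln(V_f/Vᵢ) = (2646) ln(4.66/14) = -2911 J.
W_net = 5296 − 2911 = 2385 J.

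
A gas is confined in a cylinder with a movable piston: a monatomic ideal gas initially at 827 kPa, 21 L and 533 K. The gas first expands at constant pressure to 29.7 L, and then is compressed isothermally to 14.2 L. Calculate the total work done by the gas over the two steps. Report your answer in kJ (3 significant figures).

W_total ≈ -10.9 kJ

Step 1 (isobaric): W = PΔV = (827 kPa)(29.7 − 21 L) = 7195 J.
After step 1: P = 827 kPa, V = 29.7 L, T = 753.8 K.
Step 2 (isothermal): W = P₁V₁ ln(V₂/V₁) = (24562) ln(14.2/29.7) = -18124 J.
W_total = 7195 − 18124 = -10929 J.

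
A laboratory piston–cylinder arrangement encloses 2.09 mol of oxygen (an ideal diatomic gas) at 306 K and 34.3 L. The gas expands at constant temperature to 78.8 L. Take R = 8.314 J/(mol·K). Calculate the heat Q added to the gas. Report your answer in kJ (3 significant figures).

Q ≈ 4.42 kJ

Isothermal ⇒ ΔU = 0, so Q = W = nRT ln(V₂/V₁).
Q = (2.09)(8.314)(306) ln(78.8/34.3) = 5317 × 0.8318 = 4423 J.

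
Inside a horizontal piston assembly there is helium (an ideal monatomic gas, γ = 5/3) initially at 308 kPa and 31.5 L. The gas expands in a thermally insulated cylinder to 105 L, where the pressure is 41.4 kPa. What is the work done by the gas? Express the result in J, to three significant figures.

W ≈ 8030 J

Adiabatic: W = (P₁V₁ − P₂V₂)/(γ − 1) with γ = 5/3.
P₁V₁ = 9702 J, P₂V₂ = 4347 J.
W = (9702 − 4347) / 0.6667 = 8032 J.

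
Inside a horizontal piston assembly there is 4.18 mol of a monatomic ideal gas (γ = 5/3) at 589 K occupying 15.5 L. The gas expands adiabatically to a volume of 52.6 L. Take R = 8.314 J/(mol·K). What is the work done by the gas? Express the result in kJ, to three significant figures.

Adiabatic: TV^(γ−1) = const with γ = 5/3.
T₂ = T₁ (V₁/V₂)^(γ−1) = 589 × (15.5/52.6)^0.667 = 589 × 0.4428 = 260.8 K.
W_by = nCᵥ(T₁ − T₂) = (4.18)(12.47)(589 − 260.8) = 17107 J.

W ≈ 17.1 kJ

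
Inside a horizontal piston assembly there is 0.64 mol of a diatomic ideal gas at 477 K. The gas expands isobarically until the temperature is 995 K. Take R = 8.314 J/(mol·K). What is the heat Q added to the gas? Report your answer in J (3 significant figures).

Isobaric: W = nRΔT = (0.64)(8.314)(518) = 2756 J.
ΔU = nCᵥΔT with Cᵥ = 5R/2: ΔU = (0.64)(20.79)(518) = 6891 J.
Q = ΔU + W = 6891 + 2756 = 9647 J.

Q ≈ 9650 J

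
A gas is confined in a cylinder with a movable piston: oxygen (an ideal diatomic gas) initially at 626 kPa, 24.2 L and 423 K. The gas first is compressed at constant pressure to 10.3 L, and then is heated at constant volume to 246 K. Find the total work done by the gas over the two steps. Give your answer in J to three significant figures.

Step 1 (isobaric): W = PΔV = (626 kPa)(10.3 − 24.2 L) = -8701 J.
Step 2 (isochoric): W = 0 (constant volume).
W_total = -8701 + 0 = -8701 J.

W_total ≈ -8700 J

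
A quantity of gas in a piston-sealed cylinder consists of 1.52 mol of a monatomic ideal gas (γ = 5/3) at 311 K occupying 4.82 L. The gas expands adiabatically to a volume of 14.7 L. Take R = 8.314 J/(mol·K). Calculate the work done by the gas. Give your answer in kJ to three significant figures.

Adiabatic: TV^(γ−1) = const with γ = 5/3.
T₂ = T₁ (V₁/V₂)^(γ−1) = 311 × (4.82/14.7)^0.667 = 311 × 0.4755 = 147.9 K.
W_by = nCᵥ(T₁ − T₂) = (1.52)(12.47)(311 − 147.9) = 3092 J.

W ≈ 3.09 kJ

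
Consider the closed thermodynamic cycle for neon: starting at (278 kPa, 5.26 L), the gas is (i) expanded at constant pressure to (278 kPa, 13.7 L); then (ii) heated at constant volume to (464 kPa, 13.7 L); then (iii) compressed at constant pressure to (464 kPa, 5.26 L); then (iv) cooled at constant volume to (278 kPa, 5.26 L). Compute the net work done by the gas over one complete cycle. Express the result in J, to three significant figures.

Constant-volume legs do no work.
W(i) = (278)(13.7 − 5.26) = 2346 J; W(iii) = (464)(5.26 − 13.7) = -3916 J.
W_net = 2346 − 3916 = -1570 J (the counter-clockwise enclosed area).

W_net ≈ -1570 J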